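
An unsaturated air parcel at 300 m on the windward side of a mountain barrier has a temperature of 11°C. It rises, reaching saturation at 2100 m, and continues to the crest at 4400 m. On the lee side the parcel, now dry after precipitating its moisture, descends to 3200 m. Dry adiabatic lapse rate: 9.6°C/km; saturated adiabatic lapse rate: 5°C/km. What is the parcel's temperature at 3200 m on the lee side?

-6.26°C

Dry to 2100 m: -9.6 × 1.8 km = -17.28°C, so T = -6.28°C.
Saturated to 4400 m: -5 × 2.3 km = -11.5°C, so T = -17.78°C.
Dry descent to 3200 m: +9.6 × 1.2 km = +11.52°C, so T = -6.26°C.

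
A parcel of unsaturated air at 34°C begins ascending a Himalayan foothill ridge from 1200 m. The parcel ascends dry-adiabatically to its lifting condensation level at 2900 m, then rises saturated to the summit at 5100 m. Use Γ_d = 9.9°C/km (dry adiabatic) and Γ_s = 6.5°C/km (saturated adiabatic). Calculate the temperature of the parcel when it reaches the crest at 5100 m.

1200–2900 m, dry: Δz = 1.7 km ⇒ ΔT = -16.83°C; T = 17.17°C
2900–5100 m, saturated: Δz = 2.2 km ⇒ ΔT = -14.3°C; T = 2.87°C

2.87°C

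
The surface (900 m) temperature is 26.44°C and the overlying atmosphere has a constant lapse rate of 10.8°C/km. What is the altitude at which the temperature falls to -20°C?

Height above start = (26.44 − (-20)) / 10.8 = 4.3 km
Altitude = 900 m + 4300 m = 5200 m

5200 m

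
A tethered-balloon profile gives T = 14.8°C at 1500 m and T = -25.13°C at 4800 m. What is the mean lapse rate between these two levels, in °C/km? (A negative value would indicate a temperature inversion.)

Γ = −ΔT/Δz = (14.8 − (-25.13)) / (4800 − 1500) m
  = 39.93°C / 3.3 km = 12.1°C/km

12.1°C/km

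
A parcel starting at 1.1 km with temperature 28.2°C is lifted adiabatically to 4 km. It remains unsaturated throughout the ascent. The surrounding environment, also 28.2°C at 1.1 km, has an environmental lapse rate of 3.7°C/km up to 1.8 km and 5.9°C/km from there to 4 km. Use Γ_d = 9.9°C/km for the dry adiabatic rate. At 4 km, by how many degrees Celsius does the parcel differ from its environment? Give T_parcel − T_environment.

Parcel:
  1100–4000 m, dry: Δz = 2.9 km ⇒ ΔT = -28.71°C; T = -0.51°C
Environment:
  1100–1800 m, environment, lower layer: Δz = 0.7 km ⇒ ΔT = -2.59°C; T = 25.61°C
  1800–4000 m, environment, upper layer: Δz = 2.2 km ⇒ ΔT = -12.98°C; T = 12.63°C
T_parcel − T_env = -0.51 − 12.63 = -13.14°C

-13.14°C (parcel cooler than environment)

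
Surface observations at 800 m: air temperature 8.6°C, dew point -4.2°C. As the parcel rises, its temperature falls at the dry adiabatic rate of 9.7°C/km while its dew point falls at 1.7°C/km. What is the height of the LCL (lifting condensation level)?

T and T_d converge at 9.7 − 1.7 = 8°C per km
Height above start = (8.6 − (-4.2)) / 8 = 1.6 km
LCL altitude = 800 m + 1600 m = 2400 m

2400 m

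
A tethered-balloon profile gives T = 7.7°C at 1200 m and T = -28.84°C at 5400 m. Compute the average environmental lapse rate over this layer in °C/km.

Γ = −ΔT/Δz = (7.7 − (-28.84)) / (5400 − 1200) m
  = 36.54°C / 4.2 km = 8.7°C/km

8.7°C/km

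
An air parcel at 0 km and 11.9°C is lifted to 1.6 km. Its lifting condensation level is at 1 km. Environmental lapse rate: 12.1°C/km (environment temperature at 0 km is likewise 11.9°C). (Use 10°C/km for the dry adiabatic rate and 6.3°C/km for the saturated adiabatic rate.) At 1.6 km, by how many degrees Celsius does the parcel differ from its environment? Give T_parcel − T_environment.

+5.58°C (parcel warmer than environment)

Parcel:
  Dry to 1000 m: -10 × 1 km = -10°C, so T = 1.9°C.
  Saturated to 1600 m: -6.3 × 0.6 km = -3.78°C, so T = -1.88°C.
Environment:
  Environment to 1600 m: -12.1 × 1.6 km = -19.36°C, so T = -7.46°C.
T_parcel − T_env = -1.88 − (-7.46) = +5.58°C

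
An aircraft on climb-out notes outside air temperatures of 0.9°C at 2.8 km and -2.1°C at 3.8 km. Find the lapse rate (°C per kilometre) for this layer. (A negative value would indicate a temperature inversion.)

3°C/km

Γ = −ΔT/Δz = (0.9 − (-2.1)) / (3800 − 2800) m
  = 3°C / 1 km = 3°C/km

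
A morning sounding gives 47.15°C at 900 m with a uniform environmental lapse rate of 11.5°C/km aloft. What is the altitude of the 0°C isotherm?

Height above start = (47.15 − 0) / 11.5 = 4.1 km
Altitude = 900 m + 4100 m = 5000 m

5000 m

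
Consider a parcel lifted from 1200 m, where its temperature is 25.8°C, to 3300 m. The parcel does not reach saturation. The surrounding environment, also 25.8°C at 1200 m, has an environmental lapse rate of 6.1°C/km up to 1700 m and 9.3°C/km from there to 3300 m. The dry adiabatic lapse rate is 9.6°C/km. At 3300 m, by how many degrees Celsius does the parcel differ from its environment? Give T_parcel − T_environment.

-2.23°C (parcel cooler than environment)

Parcel:
  From 1200 m to 3300 m (dry): cools by 9.6 × 2.1 = 20.16°C, giving 5.64°C.
Environment:
  From 1200 m to 1700 m (environment, lower layer): cools by 6.1 × 0.5 = 3.05°C, giving 22.75°C.
  From 1700 m to 3300 m (environment, upper layer): cools by 9.3 × 1.6 = 14.88°C, giving 7.87°C.
T_parcel − T_env = 5.64 − 7.87 = -2.23°C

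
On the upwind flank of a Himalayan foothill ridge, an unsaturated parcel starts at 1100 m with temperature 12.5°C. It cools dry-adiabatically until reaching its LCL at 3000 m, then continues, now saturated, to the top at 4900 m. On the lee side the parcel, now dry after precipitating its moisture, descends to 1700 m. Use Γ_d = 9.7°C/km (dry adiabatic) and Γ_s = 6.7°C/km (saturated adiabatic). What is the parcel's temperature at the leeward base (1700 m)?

1100 → 3000 m (dry, 9.7°C/km): ΔT = -9.7 × 1.9 = -18.43°C → T = -5.93°C
3000 → 4900 m (saturated, 6.7°C/km): ΔT = -6.7 × 1.9 = -12.73°C → T = -18.66°C
4900 → 1700 m (dry descent, 9.7°C/km): ΔT = +9.7 × 3.2 = +31.04°C → T = 12.38°C

12.38°C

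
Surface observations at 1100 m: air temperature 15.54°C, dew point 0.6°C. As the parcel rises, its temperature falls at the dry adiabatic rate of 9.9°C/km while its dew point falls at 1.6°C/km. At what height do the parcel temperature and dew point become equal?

T and T_d converge at 9.9 − 1.6 = 8.3°C per km
Height above start = (15.54 − 0.6) / 8.3 = 1.8 km
LCL altitude = 1100 m + 1800 m = 2900 m

2900 m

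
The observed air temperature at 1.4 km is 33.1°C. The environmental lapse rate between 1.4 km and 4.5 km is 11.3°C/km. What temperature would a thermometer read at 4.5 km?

-1.93°C

1400 → 4500 m (environmental, 11.3°C/km): ΔT = -11.3 × 3.1 = -35.03°C → T = -1.93°C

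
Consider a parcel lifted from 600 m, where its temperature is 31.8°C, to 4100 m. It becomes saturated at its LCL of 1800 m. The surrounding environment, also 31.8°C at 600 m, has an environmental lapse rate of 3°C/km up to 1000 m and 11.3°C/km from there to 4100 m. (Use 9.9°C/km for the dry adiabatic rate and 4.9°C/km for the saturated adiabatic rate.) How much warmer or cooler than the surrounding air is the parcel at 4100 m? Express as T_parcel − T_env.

+13.08°C (parcel warmer than environment)

Parcel:
  From 600 m to 1800 m (dry): cools by 9.9 × 1.2 = 11.88°C, giving 19.92°C.
  From 1800 m to 4100 m (saturated): cools by 4.9 × 2.3 = 11.27°C, giving 8.65°C.
Environment:
  From 600 m to 1000 m (environment, lower layer): cools by 3 × 0.4 = 1.2°C, giving 30.6°C.
  From 1000 m to 4100 m (environment, upper layer): cools by 11.3 × 3.1 = 35.03°C, giving -4.43°C.
T_parcel − T_env = 8.65 − (-4.43) = +13.08°C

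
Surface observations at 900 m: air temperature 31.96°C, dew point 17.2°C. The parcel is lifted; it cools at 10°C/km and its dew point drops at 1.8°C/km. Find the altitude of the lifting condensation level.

2700 m

T and T_d converge at 10 − 1.8 = 8.2°C per km
Height above start = (31.96 − 17.2) / 8.2 = 1.8 km
LCL altitude = 900 m + 1800 m = 2700 m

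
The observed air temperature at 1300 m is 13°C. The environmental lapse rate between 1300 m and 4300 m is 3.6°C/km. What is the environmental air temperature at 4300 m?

2.2°C

1300–4300 m, environmental: Δz = 3 km ⇒ ΔT = -10.8°C; T = 2.2°C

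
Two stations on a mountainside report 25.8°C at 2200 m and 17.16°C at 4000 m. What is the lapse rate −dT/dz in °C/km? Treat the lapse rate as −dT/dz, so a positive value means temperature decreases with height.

4.8°C/km

Γ = −ΔT/Δz = (25.8 − 17.16) / (4000 − 2200) m
  = 8.64°C / 1.8 km = 4.8°C/km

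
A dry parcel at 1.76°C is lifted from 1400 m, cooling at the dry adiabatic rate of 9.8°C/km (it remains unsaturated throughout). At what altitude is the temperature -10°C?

2600 m

Height above start = (1.76 − (-10)) / 9.8 = 1.2 km
Altitude = 1400 m + 1200 m = 2600 m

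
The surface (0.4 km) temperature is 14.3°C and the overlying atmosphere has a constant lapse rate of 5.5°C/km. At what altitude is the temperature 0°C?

3 km

Height above start = (14.3 − 0) / 5.5 = 2.6 km
Altitude = 400 m + 2600 m = 3000 m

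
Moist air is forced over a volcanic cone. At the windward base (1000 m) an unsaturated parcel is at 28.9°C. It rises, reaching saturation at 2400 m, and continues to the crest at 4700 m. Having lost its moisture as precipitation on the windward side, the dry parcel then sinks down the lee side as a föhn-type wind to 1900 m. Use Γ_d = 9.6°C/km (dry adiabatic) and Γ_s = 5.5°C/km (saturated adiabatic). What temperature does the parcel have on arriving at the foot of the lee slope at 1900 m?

29.69°C

1000–2400 m, dry: Δz = 1.4 km ⇒ ΔT = -13.44°C; T = 15.46°C
2400–4700 m, saturated: Δz = 2.3 km ⇒ ΔT = -12.65°C; T = 2.81°C
4700–1900 m, dry descent: Δz = 2.8 km ⇒ ΔT = +26.88°C; T = 29.69°C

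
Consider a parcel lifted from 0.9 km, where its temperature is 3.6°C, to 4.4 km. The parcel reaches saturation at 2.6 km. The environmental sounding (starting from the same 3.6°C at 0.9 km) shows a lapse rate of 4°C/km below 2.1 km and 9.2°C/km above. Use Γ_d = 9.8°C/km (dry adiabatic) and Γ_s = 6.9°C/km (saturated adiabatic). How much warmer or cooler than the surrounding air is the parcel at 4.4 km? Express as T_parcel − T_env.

-3.12°C (parcel cooler than environment)

Parcel:
  Dry to 2600 m: -9.8 × 1.7 km = -16.66°C, so T = -13.06°C.
  Saturated to 4400 m: -6.9 × 1.8 km = -12.42°C, so T = -25.48°C.
Environment:
  Environment, lower layer to 2100 m: -4 × 1.2 km = -4.8°C, so T = -1.2°C.
  Environment, upper layer to 4400 m: -9.2 × 2.3 km = -21.16°C, so T = -22.36°C.
T_parcel − T_env = -25.48 − (-22.36) = -3.12°C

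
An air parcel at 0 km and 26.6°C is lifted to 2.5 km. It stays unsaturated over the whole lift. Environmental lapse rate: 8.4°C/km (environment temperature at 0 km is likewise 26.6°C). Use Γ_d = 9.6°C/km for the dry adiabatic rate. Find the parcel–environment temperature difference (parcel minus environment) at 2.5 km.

Parcel:
  Dry to 2500 m: -9.6 × 2.5 km = -24°C, so T = 2.6°C.
Environment:
  Environment to 2500 m: -8.4 × 2.5 km = -21°C, so T = 5.6°C.
T_parcel − T_env = 2.6 − 5.6 = -3°C

-3°C (parcel cooler than environment)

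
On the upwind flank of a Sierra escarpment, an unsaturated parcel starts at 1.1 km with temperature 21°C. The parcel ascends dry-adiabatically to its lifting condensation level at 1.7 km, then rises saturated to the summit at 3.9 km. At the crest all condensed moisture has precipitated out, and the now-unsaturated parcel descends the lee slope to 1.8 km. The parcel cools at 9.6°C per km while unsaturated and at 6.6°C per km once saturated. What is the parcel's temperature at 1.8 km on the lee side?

20.88°C

1100 → 1700 m (dry, 9.6°C/km): ΔT = -9.6 × 0.6 = -5.76°C → T = 15.24°C
1700 → 3900 m (saturated, 6.6°C/km): ΔT = -6.6 × 2.2 = -14.52°C → T = 0.72°C
3900 → 1800 m (dry descent, 9.6°C/km): ΔT = +9.6 × 2.1 = +20.16°C → T = 20.88°C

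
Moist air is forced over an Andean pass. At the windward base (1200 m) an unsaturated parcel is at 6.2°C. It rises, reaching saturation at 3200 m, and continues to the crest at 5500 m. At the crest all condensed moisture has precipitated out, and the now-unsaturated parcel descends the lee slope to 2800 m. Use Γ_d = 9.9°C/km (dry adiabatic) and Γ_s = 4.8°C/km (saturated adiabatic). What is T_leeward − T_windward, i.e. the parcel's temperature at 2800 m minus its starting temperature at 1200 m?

-4.11°C

Dry to 3200 m: -9.9 × 2 km = -19.8°C, so T = -13.6°C.
Saturated to 5500 m: -4.8 × 2.3 km = -11.04°C, so T = -24.64°C.
Dry descent to 2800 m: +9.9 × 2.7 km = +26.73°C, so T = 2.09°C.
Net change vs windward start: 2.09 − 6.2 = -4.11°C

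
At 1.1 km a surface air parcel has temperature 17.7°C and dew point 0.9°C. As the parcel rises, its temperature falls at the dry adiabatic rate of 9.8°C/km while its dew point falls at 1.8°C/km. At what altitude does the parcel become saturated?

T and T_d converge at 9.8 − 1.8 = 8°C per km
Height above start = (17.7 − 0.9) / 8 = 2.1 km
LCL altitude = 1100 m + 2100 m = 3200 m

3.2 km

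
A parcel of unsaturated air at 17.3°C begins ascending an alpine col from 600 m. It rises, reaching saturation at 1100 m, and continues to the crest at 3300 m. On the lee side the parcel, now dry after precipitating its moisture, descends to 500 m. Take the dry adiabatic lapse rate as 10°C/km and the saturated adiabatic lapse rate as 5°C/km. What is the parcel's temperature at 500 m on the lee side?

29.3°C

Dry to 1100 m: -10 × 0.5 km = -5°C, so T = 12.3°C.
Saturated to 3300 m: -5 × 2.2 km = -11°C, so T = 1.3°C.
Dry descent to 500 m: +10 × 2.8 km = +28°C, so T = 29.3°C.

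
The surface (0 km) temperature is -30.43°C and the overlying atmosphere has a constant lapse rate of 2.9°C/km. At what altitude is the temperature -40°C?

3.3 km

Height above start = (-30.43 − (-40)) / 2.9 = 3.3 km
Altitude = 0 m + 3300 m = 3300 m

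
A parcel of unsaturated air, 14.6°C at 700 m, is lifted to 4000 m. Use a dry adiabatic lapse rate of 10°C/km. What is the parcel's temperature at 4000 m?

Dry adiabatic to 4000 m: -10 × 3.3 km = -33°C, so T = -18.4°C.

-18.4°C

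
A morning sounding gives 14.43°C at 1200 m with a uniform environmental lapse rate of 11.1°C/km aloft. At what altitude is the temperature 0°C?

Height above start = (14.43 − 0) / 11.1 = 1.3 km
Altitude = 1200 m + 1300 m = 2500 m

2500 m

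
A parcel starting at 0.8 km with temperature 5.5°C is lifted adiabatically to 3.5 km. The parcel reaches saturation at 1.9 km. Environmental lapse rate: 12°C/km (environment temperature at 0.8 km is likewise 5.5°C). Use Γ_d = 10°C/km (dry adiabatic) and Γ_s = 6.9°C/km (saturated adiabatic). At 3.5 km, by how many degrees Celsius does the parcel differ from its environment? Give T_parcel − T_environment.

Parcel:
  800 → 1900 m (dry, 10°C/km): ΔT = -10 × 1.1 = -11°C → T = -5.5°C
  1900 → 3500 m (saturated, 6.9°C/km): ΔT = -6.9 × 1.6 = -11.04°C → T = -16.54°C
Environment:
  800 → 3500 m (environment, 12°C/km): ΔT = -12 × 2.7 = -32.4°C → T = -26.9°C
T_parcel − T_env = -16.54 − (-26.9) = +10.36°C

+10.36°C (parcel warmer than environment)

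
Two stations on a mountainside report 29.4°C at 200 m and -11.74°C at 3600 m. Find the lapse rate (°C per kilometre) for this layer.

Γ = −ΔT/Δz = (29.4 − (-11.74)) / (3600 − 200) m
  = 41.14°C / 3.4 km = 12.1°C/km

12.1°C/km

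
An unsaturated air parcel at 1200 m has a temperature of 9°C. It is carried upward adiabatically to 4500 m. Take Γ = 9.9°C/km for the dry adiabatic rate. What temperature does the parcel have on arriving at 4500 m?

-23.67°C

1200 → 4500 m (dry adiabatic, 9.9°C/km): ΔT = -9.9 × 3.3 = -32.67°C → T = -23.67°C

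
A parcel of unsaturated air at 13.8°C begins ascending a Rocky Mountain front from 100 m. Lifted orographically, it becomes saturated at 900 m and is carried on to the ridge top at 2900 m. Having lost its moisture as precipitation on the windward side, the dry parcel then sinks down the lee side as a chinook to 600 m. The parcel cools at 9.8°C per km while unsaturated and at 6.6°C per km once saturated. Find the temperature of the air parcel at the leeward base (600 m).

100–900 m, dry: Δz = 0.8 km ⇒ ΔT = -7.84°C; T = 5.96°C
900–2900 m, saturated: Δz = 2 km ⇒ ΔT = -13.2°C; T = -7.24°C
2900–600 m, dry descent: Δz = 2.3 km ⇒ ΔT = +22.54°C; T = 15.3°C

15.3°C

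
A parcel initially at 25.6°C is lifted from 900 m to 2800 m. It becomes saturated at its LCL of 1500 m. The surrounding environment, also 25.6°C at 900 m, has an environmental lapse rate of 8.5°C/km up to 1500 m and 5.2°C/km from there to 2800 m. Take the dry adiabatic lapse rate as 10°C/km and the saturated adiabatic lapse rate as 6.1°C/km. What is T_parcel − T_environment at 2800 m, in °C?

Parcel:
  900–1500 m, dry: Δz = 0.6 km ⇒ ΔT = -6°C; T = 19.6°C
  1500–2800 m, saturated: Δz = 1.3 km ⇒ ΔT = -7.93°C; T = 11.67°C
Environment:
  900–1500 m, environment, lower layer: Δz = 0.6 km ⇒ ΔT = -5.1°C; T = 20.5°C
  1500–2800 m, environment, upper layer: Δz = 1.3 km ⇒ ΔT = -6.76°C; T = 13.74°C
T_parcel − T_env = 11.67 − 13.74 = -2.07°C

-2.07°C (parcel cooler than environment)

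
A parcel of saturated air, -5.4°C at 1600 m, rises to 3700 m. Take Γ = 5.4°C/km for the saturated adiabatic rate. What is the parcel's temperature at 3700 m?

From 1600 m to 3700 m (saturated adiabatic): cools by 5.4 × 2.1 = 11.34°C, giving -16.74°C.

-16.74°C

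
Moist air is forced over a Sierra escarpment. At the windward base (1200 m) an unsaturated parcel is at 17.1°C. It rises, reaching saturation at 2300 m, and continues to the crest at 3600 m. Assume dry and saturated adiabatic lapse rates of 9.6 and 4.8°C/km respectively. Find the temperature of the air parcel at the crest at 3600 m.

0.3°C

Dry to 2300 m: -9.6 × 1.1 km = -10.56°C, so T = 6.54°C.
Saturated to 3600 m: -4.8 × 1.3 km = -6.24°C, so T = 0.3°C.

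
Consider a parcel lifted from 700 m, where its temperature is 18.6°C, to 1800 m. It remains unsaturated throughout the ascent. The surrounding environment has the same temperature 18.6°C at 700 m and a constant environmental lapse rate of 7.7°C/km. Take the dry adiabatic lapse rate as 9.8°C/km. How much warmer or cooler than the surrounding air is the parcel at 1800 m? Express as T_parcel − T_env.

-2.31°C (parcel cooler than environment)

Parcel:
  700–1800 m, dry: Δz = 1.1 km ⇒ ΔT = -10.78°C; T = 7.82°C
Environment:
  700–1800 m, environment: Δz = 1.1 km ⇒ ΔT = -8.47°C; T = 10.13°C
T_parcel − T_env = 7.82 − 10.13 = -2.31°C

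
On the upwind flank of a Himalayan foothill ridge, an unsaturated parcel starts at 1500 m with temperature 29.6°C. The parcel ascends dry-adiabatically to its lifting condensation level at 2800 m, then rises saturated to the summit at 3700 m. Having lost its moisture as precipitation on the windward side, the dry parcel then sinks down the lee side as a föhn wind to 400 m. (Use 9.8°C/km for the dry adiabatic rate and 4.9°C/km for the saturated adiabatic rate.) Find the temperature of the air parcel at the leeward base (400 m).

44.79°C

From 1500 m to 2800 m (dry): cools by 9.8 × 1.3 = 12.74°C, giving 16.86°C.
From 2800 m to 3700 m (saturated): cools by 4.9 × 0.9 = 4.41°C, giving 12.45°C.
From 3700 m to 400 m (dry descent): warms by 9.8 × 3.3 = 32.34°C, giving 44.79°C.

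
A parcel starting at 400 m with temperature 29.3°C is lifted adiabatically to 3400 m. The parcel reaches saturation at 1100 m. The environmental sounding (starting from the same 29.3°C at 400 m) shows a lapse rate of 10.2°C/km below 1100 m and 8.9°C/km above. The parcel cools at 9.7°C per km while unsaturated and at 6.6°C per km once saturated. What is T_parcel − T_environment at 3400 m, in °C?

+5.64°C (parcel warmer than environment)

Parcel:
  From 400 m to 1100 m (dry): cools by 9.7 × 0.7 = 6.79°C, giving 22.51°C.
  From 1100 m to 3400 m (saturated): cools by 6.6 × 2.3 = 15.18°C, giving 7.33°C.
Environment:
  From 400 m to 1100 m (environment, lower layer): cools by 10.2 × 0.7 = 7.14°C, giving 22.16°C.
  From 1100 m to 3400 m (environment, upper layer): cools by 8.9 × 2.3 = 20.47°C, giving 1.69°C.
T_parcel − T_env = 7.33 − 1.69 = +5.64°C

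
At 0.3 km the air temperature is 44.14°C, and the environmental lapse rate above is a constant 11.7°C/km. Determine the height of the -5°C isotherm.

Height above start = (44.14 − (-5)) / 11.7 = 4.2 km
Altitude = 300 m + 4200 m = 4500 m

4.5 km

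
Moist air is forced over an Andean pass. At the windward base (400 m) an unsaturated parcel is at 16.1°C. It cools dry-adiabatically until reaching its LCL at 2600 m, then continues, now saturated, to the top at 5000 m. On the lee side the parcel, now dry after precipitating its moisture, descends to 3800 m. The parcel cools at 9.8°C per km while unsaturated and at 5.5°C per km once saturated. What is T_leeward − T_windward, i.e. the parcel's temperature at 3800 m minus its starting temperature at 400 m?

-23°C

400–2600 m, dry: Δz = 2.2 km ⇒ ΔT = -21.56°C; T = -5.46°C
2600–5000 m, saturated: Δz = 2.4 km ⇒ ΔT = -13.2°C; T = -18.66°C
5000–3800 m, dry descent: Δz = 1.2 km ⇒ ΔT = +11.76°C; T = -6.9°C
Net change vs windward start: -6.9 − 16.1 = -23°C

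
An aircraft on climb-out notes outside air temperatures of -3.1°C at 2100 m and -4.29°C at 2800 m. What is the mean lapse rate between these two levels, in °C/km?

Γ = −ΔT/Δz = (-3.1 − (-4.29)) / (2800 − 2100) m
  = 1.19°C / 0.7 km = 1.7°C/km

1.7°C/km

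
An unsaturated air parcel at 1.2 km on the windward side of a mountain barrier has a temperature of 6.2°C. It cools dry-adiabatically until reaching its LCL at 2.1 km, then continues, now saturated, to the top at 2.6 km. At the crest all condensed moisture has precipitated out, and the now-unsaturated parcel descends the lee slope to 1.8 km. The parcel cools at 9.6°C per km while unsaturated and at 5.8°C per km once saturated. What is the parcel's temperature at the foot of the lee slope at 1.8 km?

1200 → 2100 m (dry, 9.6°C/km): ΔT = -9.6 × 0.9 = -8.64°C → T = -2.44°C
2100 → 2600 m (saturated, 5.8°C/km): ΔT = -5.8 × 0.5 = -2.9°C → T = -5.34°C
2600 → 1800 m (dry descent, 9.6°C/km): ΔT = +9.6 × 0.8 = +7.68°C → T = 2.34°C

2.34°C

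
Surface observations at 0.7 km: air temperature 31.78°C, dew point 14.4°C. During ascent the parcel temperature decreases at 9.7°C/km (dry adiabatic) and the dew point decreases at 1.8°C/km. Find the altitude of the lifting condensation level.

2.9 km

T and T_d converge at 9.7 − 1.8 = 7.9°C per km
Height above start = (31.78 − 14.4) / 7.9 = 2.2 km
LCL altitude = 700 m + 2200 m = 2900 m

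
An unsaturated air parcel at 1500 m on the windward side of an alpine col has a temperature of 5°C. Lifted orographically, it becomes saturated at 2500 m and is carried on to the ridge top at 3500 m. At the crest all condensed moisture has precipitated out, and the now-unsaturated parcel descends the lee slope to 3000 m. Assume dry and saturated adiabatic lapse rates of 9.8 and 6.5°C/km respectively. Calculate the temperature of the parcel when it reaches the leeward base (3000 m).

1500–2500 m, dry: Δz = 1 km ⇒ ΔT = -9.8°C; T = -4.8°C
2500–3500 m, saturated: Δz = 1 km ⇒ ΔT = -6.5°C; T = -11.3°C
3500–3000 m, dry descent: Δz = 0.5 km ⇒ ΔT = +4.9°C; T = -6.4°C

-6.4°C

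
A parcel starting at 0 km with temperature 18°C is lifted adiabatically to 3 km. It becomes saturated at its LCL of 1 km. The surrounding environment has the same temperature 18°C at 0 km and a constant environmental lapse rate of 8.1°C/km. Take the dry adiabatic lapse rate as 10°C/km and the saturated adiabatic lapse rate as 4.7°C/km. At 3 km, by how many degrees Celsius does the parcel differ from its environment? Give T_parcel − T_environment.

Parcel:
  Dry to 1000 m: -10 × 1 km = -10°C, so T = 8°C.
  Saturated to 3000 m: -4.7 × 2 km = -9.4°C, so T = -1.4°C.
Environment:
  Environment to 3000 m: -8.1 × 3 km = -24.3°C, so T = -6.3°C.
T_parcel − T_env = -1.4 − (-6.3) = +4.9°C

+4.9°C (parcel warmer than environment)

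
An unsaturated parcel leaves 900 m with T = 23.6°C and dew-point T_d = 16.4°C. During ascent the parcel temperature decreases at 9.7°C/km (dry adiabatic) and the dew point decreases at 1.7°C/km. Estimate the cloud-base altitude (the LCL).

T and T_d converge at 9.7 − 1.7 = 8°C per km
Height above start = (23.6 − 16.4) / 8 = 0.9 km
LCL altitude = 900 m + 900 m = 1800 m

1800 m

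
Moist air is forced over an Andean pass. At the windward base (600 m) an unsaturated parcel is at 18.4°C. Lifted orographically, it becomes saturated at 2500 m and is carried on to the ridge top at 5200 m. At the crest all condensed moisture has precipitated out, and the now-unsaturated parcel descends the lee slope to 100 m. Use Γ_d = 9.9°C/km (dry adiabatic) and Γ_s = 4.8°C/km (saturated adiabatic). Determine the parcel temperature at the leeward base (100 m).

37.12°C

600–2500 m, dry: Δz = 1.9 km ⇒ ΔT = -18.81°C; T = -0.41°C
2500–5200 m, saturated: Δz = 2.7 km ⇒ ΔT = -12.96°C; T = -13.37°C
5200–100 m, dry descent: Δz = 5.1 km ⇒ ΔT = +50.49°C; T = 37.12°C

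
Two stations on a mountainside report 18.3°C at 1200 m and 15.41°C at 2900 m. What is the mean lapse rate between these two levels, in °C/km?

1.7°C/km

Γ = −ΔT/Δz = (18.3 − 15.41) / (2900 − 1200) m
  = 2.89°C / 1.7 km = 1.7°C/km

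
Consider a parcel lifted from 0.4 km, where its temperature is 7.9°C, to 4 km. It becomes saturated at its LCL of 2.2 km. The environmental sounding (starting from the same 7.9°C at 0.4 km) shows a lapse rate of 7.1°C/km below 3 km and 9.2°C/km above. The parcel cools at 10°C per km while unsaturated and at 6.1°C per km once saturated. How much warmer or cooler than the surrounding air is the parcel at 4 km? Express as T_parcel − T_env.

Parcel:
  400–2200 m, dry: Δz = 1.8 km ⇒ ΔT = -18°C; T = -10.1°C
  2200–4000 m, saturated: Δz = 1.8 km ⇒ ΔT = -10.98°C; T = -21.08°C
Environment:
  400–3000 m, environment, lower layer: Δz = 2.6 km ⇒ ΔT = -18.46°C; T = -10.56°C
  3000–4000 m, environment, upper layer: Δz = 1 km ⇒ ΔT = -9.2°C; T = -19.76°C
T_parcel − T_env = -21.08 − (-19.76) = -1.32°C

-1.32°C (parcel cooler than environment)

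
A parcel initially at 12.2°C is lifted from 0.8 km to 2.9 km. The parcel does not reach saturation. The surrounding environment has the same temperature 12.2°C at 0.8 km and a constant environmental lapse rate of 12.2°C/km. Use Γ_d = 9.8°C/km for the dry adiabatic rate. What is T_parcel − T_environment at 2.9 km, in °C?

+5.04°C (parcel warmer than environment)

Parcel:
  From 800 m to 2900 m (dry): cools by 9.8 × 2.1 = 20.58°C, giving -8.38°C.
Environment:
  From 800 m to 2900 m (environment): cools by 12.2 × 2.1 = 25.62°C, giving -13.42°C.
T_parcel − T_env = -8.38 − (-13.42) = +5.04°C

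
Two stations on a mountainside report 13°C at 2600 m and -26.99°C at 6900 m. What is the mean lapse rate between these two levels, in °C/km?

9.3°C/km

Γ = −ΔT/Δz = (13 − (-26.99)) / (6900 − 2600) m
  = 39.99°C / 4.3 km = 9.3°C/km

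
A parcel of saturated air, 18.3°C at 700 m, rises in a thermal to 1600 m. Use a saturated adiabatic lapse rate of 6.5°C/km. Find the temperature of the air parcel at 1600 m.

12.45°C

Saturated adiabatic to 1600 m: -6.5 × 0.9 km = -5.85°C, so T = 12.45°C.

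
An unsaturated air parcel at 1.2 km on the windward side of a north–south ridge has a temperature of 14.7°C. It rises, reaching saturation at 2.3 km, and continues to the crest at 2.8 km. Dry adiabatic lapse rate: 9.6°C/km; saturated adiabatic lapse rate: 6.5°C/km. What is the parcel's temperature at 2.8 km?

1200 → 2300 m (dry, 9.6°C/km): ΔT = -9.6 × 1.1 = -10.56°C → T = 4.14°C
2300 → 2800 m (saturated, 6.5°C/km): ΔT = -6.5 × 0.5 = -3.25°C → T = 0.89°C

0.89°C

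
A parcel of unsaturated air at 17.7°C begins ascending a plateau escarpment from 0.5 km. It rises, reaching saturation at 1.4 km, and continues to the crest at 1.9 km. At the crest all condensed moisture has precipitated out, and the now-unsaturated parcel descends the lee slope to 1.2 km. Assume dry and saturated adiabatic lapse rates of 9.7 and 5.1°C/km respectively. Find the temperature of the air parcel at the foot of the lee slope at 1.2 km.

13.21°C

500–1400 m, dry: Δz = 0.9 km ⇒ ΔT = -8.73°C; T = 8.97°C
1400–1900 m, saturated: Δz = 0.5 km ⇒ ΔT = -2.55°C; T = 6.42°C
1900–1200 m, dry descent: Δz = 0.7 km ⇒ ΔT = +6.79°C; T = 13.21°C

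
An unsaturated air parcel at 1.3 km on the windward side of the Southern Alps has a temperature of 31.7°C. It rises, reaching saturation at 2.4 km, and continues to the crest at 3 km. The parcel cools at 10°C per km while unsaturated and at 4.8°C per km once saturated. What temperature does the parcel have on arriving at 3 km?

17.82°C

1300–2400 m, dry: Δz = 1.1 km ⇒ ΔT = -11°C; T = 20.7°C
2400–3000 m, saturated: Δz = 0.6 km ⇒ ΔT = -2.88°C; T = 17.82°C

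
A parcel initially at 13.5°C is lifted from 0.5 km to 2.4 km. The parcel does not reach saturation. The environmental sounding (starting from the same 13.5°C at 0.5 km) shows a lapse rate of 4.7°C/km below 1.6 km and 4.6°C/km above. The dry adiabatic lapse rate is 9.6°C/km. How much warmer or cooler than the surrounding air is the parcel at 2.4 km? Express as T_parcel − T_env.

Parcel:
  500 → 2400 m (dry, 9.6°C/km): ΔT = -9.6 × 1.9 = -18.24°C → T = -4.74°C
Environment:
  500 → 1600 m (environment, lower layer, 4.7°C/km): ΔT = -4.7 × 1.1 = -5.17°C → T = 8.33°C
  1600 → 2400 m (environment, upper layer, 4.6°C/km): ΔT = -4.6 × 0.8 = -3.68°C → T = 4.65°C
T_parcel − T_env = -4.74 − 4.65 = -9.39°C

-9.39°C (parcel cooler than environment)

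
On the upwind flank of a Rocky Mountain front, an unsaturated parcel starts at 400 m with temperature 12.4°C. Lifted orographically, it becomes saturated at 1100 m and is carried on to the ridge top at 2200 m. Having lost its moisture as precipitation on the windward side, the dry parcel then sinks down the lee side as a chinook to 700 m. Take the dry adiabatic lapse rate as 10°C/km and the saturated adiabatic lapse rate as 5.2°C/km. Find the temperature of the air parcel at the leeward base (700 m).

From 400 m to 1100 m (dry): cools by 10 × 0.7 = 7°C, giving 5.4°C.
From 1100 m to 2200 m (saturated): cools by 5.2 × 1.1 = 5.72°C, giving -0.32°C.
From 2200 m to 700 m (dry descent): warms by 10 × 1.5 = 15°C, giving 14.68°C.

14.68°C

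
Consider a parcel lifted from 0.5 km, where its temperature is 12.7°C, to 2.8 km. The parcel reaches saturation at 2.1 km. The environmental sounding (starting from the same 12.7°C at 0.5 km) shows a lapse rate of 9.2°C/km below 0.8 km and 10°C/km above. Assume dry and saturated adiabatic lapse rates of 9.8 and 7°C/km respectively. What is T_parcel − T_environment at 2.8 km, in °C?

Parcel:
  500–2100 m, dry: Δz = 1.6 km ⇒ ΔT = -15.68°C; T = -2.98°C
  2100–2800 m, saturated: Δz = 0.7 km ⇒ ΔT = -4.9°C; T = -7.88°C
Environment:
  500–800 m, environment, lower layer: Δz = 0.3 km ⇒ ΔT = -2.76°C; T = 9.94°C
  800–2800 m, environment, upper layer: Δz = 2 km ⇒ ΔT = -20°C; T = -10.06°C
T_parcel − T_env = -7.88 − (-10.06) = +2.18°C

+2.18°C (parcel warmer than environment)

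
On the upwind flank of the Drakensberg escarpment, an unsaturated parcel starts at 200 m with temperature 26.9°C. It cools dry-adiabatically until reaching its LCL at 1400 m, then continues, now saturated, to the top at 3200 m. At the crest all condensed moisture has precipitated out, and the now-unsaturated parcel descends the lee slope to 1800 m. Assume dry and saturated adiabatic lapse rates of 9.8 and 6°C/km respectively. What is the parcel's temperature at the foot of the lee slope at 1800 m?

18.06°C

Dry to 1400 m: -9.8 × 1.2 km = -11.76°C, so T = 15.14°C.
Saturated to 3200 m: -6 × 1.8 km = -10.8°C, so T = 4.34°C.
Dry descent to 1800 m: +9.8 × 1.4 km = +13.72°C, so T = 18.06°C.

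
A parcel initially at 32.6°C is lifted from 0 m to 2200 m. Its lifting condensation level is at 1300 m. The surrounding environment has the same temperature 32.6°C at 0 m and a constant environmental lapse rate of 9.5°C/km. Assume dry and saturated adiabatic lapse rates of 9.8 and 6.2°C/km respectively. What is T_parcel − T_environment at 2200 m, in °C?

+2.58°C (parcel warmer than environment)

Parcel:
  From 0 m to 1300 m (dry): cools by 9.8 × 1.3 = 12.74°C, giving 19.86°C.
  From 1300 m to 2200 m (saturated): cools by 6.2 × 0.9 = 5.58°C, giving 14.28°C.
Environment:
  From 0 m to 2200 m (environment): cools by 9.5 × 2.2 = 20.9°C, giving 11.7°C.
T_parcel − T_env = 14.28 − 11.7 = +2.58°C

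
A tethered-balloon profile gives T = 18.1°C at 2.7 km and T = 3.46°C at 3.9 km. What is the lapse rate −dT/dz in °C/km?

12.2°C/km

Γ = −ΔT/Δz = (18.1 − 3.46) / (3900 − 2700) m
  = 14.64°C / 1.2 km = 12.2°C/km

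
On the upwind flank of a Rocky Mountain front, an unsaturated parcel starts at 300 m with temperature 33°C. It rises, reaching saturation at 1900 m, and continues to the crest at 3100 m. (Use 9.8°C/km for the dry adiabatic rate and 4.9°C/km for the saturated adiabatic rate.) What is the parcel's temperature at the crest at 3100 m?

11.44°C

From 300 m to 1900 m (dry): cools by 9.8 × 1.6 = 15.68°C, giving 17.32°C.
From 1900 m to 3100 m (saturated): cools by 4.9 × 1.2 = 5.88°C, giving 11.44°C.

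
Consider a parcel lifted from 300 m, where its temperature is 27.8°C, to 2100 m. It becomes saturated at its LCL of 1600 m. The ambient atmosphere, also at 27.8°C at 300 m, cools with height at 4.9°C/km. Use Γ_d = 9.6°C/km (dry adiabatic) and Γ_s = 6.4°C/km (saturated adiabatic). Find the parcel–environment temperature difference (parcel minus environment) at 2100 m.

-6.86°C (parcel cooler than environment)

Parcel:
  300 → 1600 m (dry, 9.6°C/km): ΔT = -9.6 × 1.3 = -12.48°C → T = 15.32°C
  1600 → 2100 m (saturated, 6.4°C/km): ΔT = -6.4 × 0.5 = -3.2°C → T = 12.12°C
Environment:
  300 → 2100 m (environment, 4.9°C/km): ΔT = -4.9 × 1.8 = -8.82°C → T = 18.98°C
T_parcel − T_env = 12.12 − 18.98 = -6.86°C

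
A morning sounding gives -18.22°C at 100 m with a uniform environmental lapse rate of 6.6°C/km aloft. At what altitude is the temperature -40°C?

Height above start = (-18.22 − (-40)) / 6.6 = 3.3 km
Altitude = 100 m + 3300 m = 3400 m

3400 m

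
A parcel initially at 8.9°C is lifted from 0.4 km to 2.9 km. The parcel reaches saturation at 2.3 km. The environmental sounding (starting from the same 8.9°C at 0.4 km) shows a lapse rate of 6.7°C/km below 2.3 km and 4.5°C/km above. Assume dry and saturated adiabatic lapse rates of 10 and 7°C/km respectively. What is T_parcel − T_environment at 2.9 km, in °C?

-7.77°C (parcel cooler than environment)

Parcel:
  Dry to 2300 m: -10 × 1.9 km = -19°C, so T = -10.1°C.
  Saturated to 2900 m: -7 × 0.6 km = -4.2°C, so T = -14.3°C.
Environment:
  Environment, lower layer to 2300 m: -6.7 × 1.9 km = -12.73°C, so T = -3.83°C.
  Environment, upper layer to 2900 m: -4.5 × 0.6 km = -2.7°C, so T = -6.53°C.
T_parcel − T_env = -14.3 − (-6.53) = -7.77°C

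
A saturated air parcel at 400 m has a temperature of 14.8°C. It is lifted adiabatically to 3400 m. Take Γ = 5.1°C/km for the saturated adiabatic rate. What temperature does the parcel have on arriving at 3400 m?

From 400 m to 3400 m (saturated adiabatic): cools by 5.1 × 3 = 15.3°C, giving -0.5°C.

-0.5°C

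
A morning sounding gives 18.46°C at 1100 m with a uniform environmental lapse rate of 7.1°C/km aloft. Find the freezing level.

3700 m

Height above start = (18.46 − 0) / 7.1 = 2.6 km
Altitude = 1100 m + 2600 m = 3700 m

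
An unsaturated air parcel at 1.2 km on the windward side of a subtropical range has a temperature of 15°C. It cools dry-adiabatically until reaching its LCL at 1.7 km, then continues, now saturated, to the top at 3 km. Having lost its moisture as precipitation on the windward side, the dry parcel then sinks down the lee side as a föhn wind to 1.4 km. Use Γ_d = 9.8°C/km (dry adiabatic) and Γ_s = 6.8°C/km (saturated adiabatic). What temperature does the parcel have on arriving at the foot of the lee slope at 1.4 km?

16.94°C

1200 → 1700 m (dry, 9.8°C/km): ΔT = -9.8 × 0.5 = -4.9°C → T = 10.1°C
1700 → 3000 m (saturated, 6.8°C/km): ΔT = -6.8 × 1.3 = -8.84°C → T = 1.26°C
3000 → 1400 m (dry descent, 9.8°C/km): ΔT = +9.8 × 1.6 = +15.68°C → T = 16.94°C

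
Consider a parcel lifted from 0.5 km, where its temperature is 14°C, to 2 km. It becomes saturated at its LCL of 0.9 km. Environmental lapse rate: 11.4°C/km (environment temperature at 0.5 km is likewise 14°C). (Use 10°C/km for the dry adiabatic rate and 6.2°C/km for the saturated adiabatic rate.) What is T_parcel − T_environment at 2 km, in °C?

Parcel:
  Dry to 900 m: -10 × 0.4 km = -4°C, so T = 10°C.
  Saturated to 2000 m: -6.2 × 1.1 km = -6.82°C, so T = 3.18°C.
Environment:
  Environment to 2000 m: -11.4 × 1.5 km = -17.1°C, so T = -3.1°C.
T_parcel − T_env = 3.18 − (-3.1) = +6.28°C

+6.28°C (parcel warmer than environment)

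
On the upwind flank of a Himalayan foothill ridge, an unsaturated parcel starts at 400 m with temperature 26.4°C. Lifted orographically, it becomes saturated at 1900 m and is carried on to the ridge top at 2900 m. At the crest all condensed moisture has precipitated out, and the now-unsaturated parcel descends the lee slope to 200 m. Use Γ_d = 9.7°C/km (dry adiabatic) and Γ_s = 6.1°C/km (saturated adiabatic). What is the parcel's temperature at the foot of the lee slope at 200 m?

31.94°C

400–1900 m, dry: Δz = 1.5 km ⇒ ΔT = -14.55°C; T = 11.85°C
1900–2900 m, saturated: Δz = 1 km ⇒ ΔT = -6.1°C; T = 5.75°C
2900–200 m, dry descent: Δz = 2.7 km ⇒ ΔT = +26.19°C; T = 31.94°C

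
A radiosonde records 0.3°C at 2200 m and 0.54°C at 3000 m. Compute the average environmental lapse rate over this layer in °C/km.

Γ = −ΔT/Δz = (0.3 − 0.54) / (3000 − 2200) m
  = -0.24°C / 0.8 km = -0.3°C/km

-0.3°C/km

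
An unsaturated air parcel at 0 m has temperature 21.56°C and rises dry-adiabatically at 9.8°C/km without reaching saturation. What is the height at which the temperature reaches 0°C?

2200 m

Height above start = (21.56 − 0) / 9.8 = 2.2 km
Altitude = 0 m + 2200 m = 2200 m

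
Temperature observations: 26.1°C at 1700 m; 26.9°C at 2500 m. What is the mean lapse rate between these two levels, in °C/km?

Γ = −ΔT/Δz = (26.1 − 26.9) / (2500 − 1700) m
  = -0.8°C / 0.8 km = -1°C/km

-1°C/km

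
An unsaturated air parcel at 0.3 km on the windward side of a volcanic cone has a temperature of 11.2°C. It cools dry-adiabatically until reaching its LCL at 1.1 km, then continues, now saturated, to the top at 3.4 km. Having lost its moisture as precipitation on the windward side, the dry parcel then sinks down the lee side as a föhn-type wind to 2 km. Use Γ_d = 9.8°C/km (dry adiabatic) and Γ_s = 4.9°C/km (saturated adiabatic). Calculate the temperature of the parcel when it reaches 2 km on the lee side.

5.81°C

300 → 1100 m (dry, 9.8°C/km): ΔT = -9.8 × 0.8 = -7.84°C → T = 3.36°C
1100 → 3400 m (saturated, 4.9°C/km): ΔT = -4.9 × 2.3 = -11.27°C → T = -7.91°C
3400 → 2000 m (dry descent, 9.8°C/km): ΔT = +9.8 × 1.4 = +13.72°C → T = 5.81°C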